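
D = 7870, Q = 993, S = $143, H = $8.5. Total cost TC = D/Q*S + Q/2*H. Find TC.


TC = 7870/993 * 143 + 993/2 * 8.5

$5353.59


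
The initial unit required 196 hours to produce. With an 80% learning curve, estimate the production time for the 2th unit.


Formula: T_n = T_1 * (learning_rate)^(log2(n)) where learning_rate = rate/100
Doublings = log2(2) = 1
T_n = 196 * 0.8^1
T_n = 196 * 0.8 = 156.8 hours

156.8 hours


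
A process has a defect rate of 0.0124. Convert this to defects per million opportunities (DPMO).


DPMO = defect_rate * 1000000 = 0.0124 * 1000000

12400


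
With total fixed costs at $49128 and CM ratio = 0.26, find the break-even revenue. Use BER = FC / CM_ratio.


Formula: BER = Fixed Costs / Contribution Margin Ratio
BER = $49128 / 0.26
BER = $188953.85 (to the nearest cent)

$188953.85


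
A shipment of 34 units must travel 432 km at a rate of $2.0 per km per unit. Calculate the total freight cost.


TC = dist * cost * units = 432 * 2.0 * 34 = $29376.00

$29376.00


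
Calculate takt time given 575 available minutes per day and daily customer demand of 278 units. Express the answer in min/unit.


Formula: Takt Time = Available Production Time / Customer Demand
Takt = 575 min/day / 278 units/day
Takt = 2.07 min/unit

2.07 min/unit


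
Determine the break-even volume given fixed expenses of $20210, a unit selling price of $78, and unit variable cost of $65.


Formula: BEQ = Fixed Costs / (Price - Variable Cost)
Contribution margin = $78 - $65 = $13/unit
BEQ = ceil($20210 / $13/unit) = ceil(1554.62) = 1555 units

1555 units


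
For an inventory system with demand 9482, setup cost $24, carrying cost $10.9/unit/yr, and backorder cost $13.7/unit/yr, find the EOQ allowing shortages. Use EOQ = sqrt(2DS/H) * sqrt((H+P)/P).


Formula: EOQ* = sqrt(2DS/H) * sqrt((H+P)/P)
Base EOQ = sqrt(2*9482*24/10.9) = 204.34 units
Correction = sqrt((10.9+13.7)/13.7) = 1.34001
EOQ* = 204.34 * 1.34001 = 273.8 units

273.8 units


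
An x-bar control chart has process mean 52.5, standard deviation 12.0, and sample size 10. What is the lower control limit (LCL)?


LCL = 52.5 - 3 * 12.0 / sqrt(10)

41.12


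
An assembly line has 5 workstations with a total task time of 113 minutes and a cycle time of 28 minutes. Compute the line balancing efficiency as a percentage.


Formula: Efficiency = Sum of Task Times / (N_stations * CT) * 100
Total station capacity = 5 stations * 28 min = 140 min
Efficiency = 113 / 140 * 100 = 80.7%

80.7%


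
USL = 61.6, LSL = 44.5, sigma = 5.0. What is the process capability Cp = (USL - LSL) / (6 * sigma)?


Cp = (61.6 - 44.5) / (6 * 5.0)

0.57


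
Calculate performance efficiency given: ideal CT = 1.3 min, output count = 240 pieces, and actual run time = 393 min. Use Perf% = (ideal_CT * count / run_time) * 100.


Formula: Performance = (Ideal CT * Total Count) / Run Time * 100
Ideal output time = 1.3 * 240 = 312.0 min
Performance = 312.0 / 393 * 100 = 79.4%

79.4%


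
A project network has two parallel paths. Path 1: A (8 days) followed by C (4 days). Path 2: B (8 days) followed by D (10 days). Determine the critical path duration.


Path 1 = 8 + 4 = 12 days
Path 2 = 8 + 10 = 18 days
Duration = max(12, 18) = 18 days

18 days


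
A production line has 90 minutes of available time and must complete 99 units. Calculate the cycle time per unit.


Formula: CT = Available Time / Number of Units
CT = 90 min / 99 units
CT = 0.91 min/unit

0.91 min/unit


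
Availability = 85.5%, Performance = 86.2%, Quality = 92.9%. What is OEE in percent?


Formula: OEE = Availability * Performance * Quality / 10000
A * P = 85.5% * 86.2% / 100 = 73.7%
OEE = 73.7% * 92.9% / 100 = 68.5%

68.5%


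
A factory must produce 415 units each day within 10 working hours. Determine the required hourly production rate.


Formula: Production Rate = Daily Demand / Available Hours
Rate = 415 units/day / 10 hours/day
Rate = 41.5 units/hour

41.5 units/hour


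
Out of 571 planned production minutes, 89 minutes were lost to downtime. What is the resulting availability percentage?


Formula: Availability = (Planned Time - Downtime) / Planned Time * 100
Uptime = 571 - 89 = 482 min
Availability = 482 / 571 * 100 = 84.4%

84.4%


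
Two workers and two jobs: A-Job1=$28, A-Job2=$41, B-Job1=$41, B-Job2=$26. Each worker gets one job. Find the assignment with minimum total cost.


Option 1: A->1 + B->2 = $28 + $26 = $54
Option 2: A->2 + B->1 = $41 + $41 = $82
Min cost = min($54, $82) = $54

$54


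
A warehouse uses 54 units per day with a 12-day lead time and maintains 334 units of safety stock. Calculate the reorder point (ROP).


Formula: ROP = (Daily Demand * Lead Time) + Safety Stock
Demand during lead time = 54 * 12 = 648 units
ROP = 648 + 334 = 982 units

982 units


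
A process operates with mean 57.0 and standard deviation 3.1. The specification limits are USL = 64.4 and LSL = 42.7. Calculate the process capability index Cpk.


Cpu = (64.4 - 57.0) / (3 * 3.1) = 0.8
Cpl = (57.0 - 42.7) / (3 * 3.1) = 1.54
Cpk = min(0.8, 1.54) = 0.8

0.8


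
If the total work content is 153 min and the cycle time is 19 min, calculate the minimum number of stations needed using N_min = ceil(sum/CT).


Formula: N_min = ceil(Sum of Task Times / Cycle Time)
N_min = ceil(153 min / 19 min) = ceil(8.0526)
N_min = 9 stations

9


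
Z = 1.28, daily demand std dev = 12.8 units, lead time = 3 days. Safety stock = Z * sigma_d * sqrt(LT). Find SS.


Formula: SS = z * sigma_d * sqrt(LT)
sqrt(LT) = sqrt(3) = 1.7321
SS = 1.28 * 12.8 * 1.7321
SS = 28.4 units

28.4 units


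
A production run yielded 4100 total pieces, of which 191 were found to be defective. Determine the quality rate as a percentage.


Formula: Quality Rate = Good Pieces / Total Pieces * 100
Good pieces = 4100 - 191 = 3909
QR = 3909 / 4100 * 100 = 95.3%

95.3%


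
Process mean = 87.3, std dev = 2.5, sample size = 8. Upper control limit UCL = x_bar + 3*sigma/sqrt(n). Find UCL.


UCL = 87.3 + 3 * 2.5 / sqrt(8)

89.95


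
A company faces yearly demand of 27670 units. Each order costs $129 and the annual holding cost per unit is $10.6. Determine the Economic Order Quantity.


Formula: EOQ = sqrt(2 * D * S / H)
Numerator: 2 * 27670 * 129 = 7138860
2DS/H = 7138860 / 10.6 = 673477.4
EOQ = sqrt(673477.4) = 820.7 units

820.7 units


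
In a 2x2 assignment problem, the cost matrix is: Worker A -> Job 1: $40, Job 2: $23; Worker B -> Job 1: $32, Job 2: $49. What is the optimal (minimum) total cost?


Option 1: A->1 + B->2 = $40 + $49 = $89
Option 2: A->2 + B->1 = $23 + $32 = $55
Min cost = min($89, $55) = $55

$55


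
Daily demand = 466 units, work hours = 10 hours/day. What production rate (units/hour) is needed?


Formula: Production Rate = Daily Demand / Available Hours
Rate = 466 units/day / 10 hours/day
Rate = 46.6 units/hour

46.6 units/hour


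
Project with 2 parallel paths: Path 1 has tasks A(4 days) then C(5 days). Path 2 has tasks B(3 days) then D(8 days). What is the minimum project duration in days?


Path 1 = 4 + 5 = 9 days
Path 2 = 3 + 8 = 11 days
Duration = max(9, 11) = 11 days

11 days


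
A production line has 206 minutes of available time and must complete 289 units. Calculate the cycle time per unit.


Formula: CT = Available Time / Number of Units
CT = 206 min / 289 units
CT = 0.71 min/unit

0.71 min/unit


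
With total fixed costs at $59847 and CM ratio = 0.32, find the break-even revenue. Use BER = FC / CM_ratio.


Formula: BER = Fixed Costs / Contribution Margin Ratio
BER = $59847 / 0.32
BER = $187021.88 (to the nearest cent)

$187021.88


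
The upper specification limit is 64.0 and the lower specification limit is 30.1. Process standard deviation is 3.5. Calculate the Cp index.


Cp = (64.0 - 30.1) / (6 * 3.5)

1.61


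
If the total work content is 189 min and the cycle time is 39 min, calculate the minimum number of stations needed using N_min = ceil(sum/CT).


Formula: N_min = ceil(Sum of Task Times / Cycle Time)
N_min = ceil(189 min / 39 min) = ceil(4.8462)
N_min = 5 stations

5


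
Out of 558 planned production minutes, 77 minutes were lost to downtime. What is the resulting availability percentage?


Formula: Availability = (Planned Time - Downtime) / Planned Time * 100
Uptime = 558 - 77 = 481 min
Availability = 481 / 558 * 100 = 86.2%

86.2%


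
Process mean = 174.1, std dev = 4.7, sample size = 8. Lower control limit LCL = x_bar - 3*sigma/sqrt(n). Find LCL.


LCL = 174.1 - 3 * 4.7 / sqrt(8)

169.11


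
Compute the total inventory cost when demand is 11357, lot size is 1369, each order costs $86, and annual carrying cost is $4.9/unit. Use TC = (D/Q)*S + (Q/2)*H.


TC = 11357/1369 * 86 + 1369/2 * 4.9

$4067.49


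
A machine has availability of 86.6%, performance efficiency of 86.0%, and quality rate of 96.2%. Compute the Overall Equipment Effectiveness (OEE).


Formula: OEE = Availability * Performance * Quality / 10000
A * P = 86.6% * 86.0% / 100 = 74.48%
OEE = 74.48% * 96.2% / 100 = 71.6%

71.6%


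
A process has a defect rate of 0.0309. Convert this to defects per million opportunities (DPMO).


DPMO = defect_rate * 1000000 = 0.0309 * 1000000

30900


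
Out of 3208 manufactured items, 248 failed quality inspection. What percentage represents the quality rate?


Formula: Quality Rate = Good Pieces / Total Pieces * 100
Good pieces = 3208 - 248 = 2960
QR = 2960 / 3208 * 100 = 92.3%

92.3%


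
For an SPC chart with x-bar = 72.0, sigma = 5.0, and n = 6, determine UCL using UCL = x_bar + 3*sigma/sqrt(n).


UCL = 72.0 + 3 * 5.0 / sqrt(6)

78.12


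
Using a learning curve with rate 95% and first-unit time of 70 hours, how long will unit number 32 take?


Formula: T_n = T_1 * (learning_rate)^(log2(n)) where learning_rate = rate/100
Doublings = log2(32) = 5
T_n = 70 * 0.95^5
T_n = 70 * 0.7738 = 54.2 hours

54.2 hours


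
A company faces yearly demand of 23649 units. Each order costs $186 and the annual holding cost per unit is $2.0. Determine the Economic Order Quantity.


Formula: EOQ = sqrt(2 * D * S / H)
Numerator: 2 * 23649 * 186 = 8797428
2DS/H = 8797428 / 2.0 = 4398714.0
EOQ = sqrt(4398714.0) = 2097.3 units

2097.3 units


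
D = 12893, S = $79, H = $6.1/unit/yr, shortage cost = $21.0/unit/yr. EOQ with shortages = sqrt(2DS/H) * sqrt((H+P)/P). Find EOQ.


Formula: EOQ* = sqrt(2DS/H) * sqrt((H+P)/P)
Base EOQ = sqrt(2*12893*79/6.1) = 577.88 units
Correction = sqrt((6.1+21.0)/21.0) = 1.13599
EOQ* = 577.88 * 1.13599 = 656.5 units

656.5 units


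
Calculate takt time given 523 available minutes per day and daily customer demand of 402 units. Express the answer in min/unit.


Formula: Takt Time = Available Production Time / Customer Demand
Takt = 523 min/day / 402 units/day
Takt = 1.3 min/unit

1.3 min/unit


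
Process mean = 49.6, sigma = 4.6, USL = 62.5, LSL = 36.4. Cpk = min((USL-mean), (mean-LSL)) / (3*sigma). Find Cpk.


Cpu = (62.5 - 49.6) / (3 * 4.6) = 0.93
Cpl = (49.6 - 36.4) / (3 * 4.6) = 0.96
Cpk = min(0.93, 0.96) = 0.93

0.93


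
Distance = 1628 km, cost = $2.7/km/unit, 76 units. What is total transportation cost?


TC = dist * cost * units = 1628 * 2.7 * 76 = $334065.60

$334065.60


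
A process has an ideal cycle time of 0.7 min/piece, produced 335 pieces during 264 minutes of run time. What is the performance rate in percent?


Formula: Performance = (Ideal CT * Total Count) / Run Time * 100
Ideal output time = 0.7 * 335 = 234.5 min
Performance = 234.5 / 264 * 100 = 88.8%

88.8%


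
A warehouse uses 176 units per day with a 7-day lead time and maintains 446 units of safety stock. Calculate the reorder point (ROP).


Formula: ROP = (Daily Demand * Lead Time) + Safety Stock
Demand during lead time = 176 * 7 = 1232 units
ROP = 1232 + 446 = 1678 units

1678 units


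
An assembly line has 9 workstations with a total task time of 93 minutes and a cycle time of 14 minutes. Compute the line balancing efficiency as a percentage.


Formula: Efficiency = Sum of Task Times / (N_stations * CT) * 100
Total station capacity = 9 stations * 14 min = 126 min
Efficiency = 93 / 126 * 100 = 73.8%

73.8%


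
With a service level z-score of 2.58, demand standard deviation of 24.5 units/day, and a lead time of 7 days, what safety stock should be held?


Formula: SS = z * sigma_d * sqrt(LT)
sqrt(LT) = sqrt(7) = 2.6458
SS = 2.58 * 24.5 * 2.6458
SS = 167.2 units

167.2 units


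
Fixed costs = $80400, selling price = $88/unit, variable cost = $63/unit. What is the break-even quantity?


Formula: BEQ = Fixed Costs / (Price - Variable Cost)
Contribution margin = $88 - $63 = $25/unit
BEQ = ceil($80400 / $25/unit) = ceil(3216.0) = 3216 units

3216 units


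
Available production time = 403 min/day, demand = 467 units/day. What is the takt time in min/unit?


Formula: Takt Time = Available Production Time / Customer Demand
Takt = 403 min/day / 467 units/day
Takt = 0.86 min/unit

0.86 min/unit


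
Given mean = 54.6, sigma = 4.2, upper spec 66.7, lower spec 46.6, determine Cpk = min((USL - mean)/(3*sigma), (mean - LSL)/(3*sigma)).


Cpu = (66.7 - 54.6) / (3 * 4.2) = 0.96
Cpl = (54.6 - 46.6) / (3 * 4.2) = 0.63
Cpk = min(0.96, 0.63) = 0.63

0.63


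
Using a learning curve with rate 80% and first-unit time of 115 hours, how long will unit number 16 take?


Formula: T_n = T_1 * (learning_rate)^(log2(n)) where learning_rate = rate/100
Doublings = log2(16) = 4
T_n = 115 * 0.8^4
T_n = 115 * 0.4096 = 47.1 hours

47.1 hours


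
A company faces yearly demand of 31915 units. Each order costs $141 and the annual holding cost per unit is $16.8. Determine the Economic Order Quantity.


Formula: EOQ = sqrt(2 * D * S / H)
Numerator: 2 * 31915 * 141 = 9000030
2DS/H = 9000030 / 16.8 = 535716.1
EOQ = sqrt(535716.1) = 731.9 units

731.9 units


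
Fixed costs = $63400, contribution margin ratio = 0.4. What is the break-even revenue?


Formula: BER = Fixed Costs / Contribution Margin Ratio
BER = $63400 / 0.4
BER = $158500.00 (to the nearest cent)

$158500.00


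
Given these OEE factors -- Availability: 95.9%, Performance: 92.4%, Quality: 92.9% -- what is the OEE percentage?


Formula: OEE = Availability * Performance * Quality / 10000
A * P = 95.9% * 92.4% / 100 = 88.61%
OEE = 88.61% * 92.9% / 100 = 82.3%

82.3%


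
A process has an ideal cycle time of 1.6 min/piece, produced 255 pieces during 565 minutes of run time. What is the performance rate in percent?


Formula: Performance = (Ideal CT * Total Count) / Run Time * 100
Ideal output time = 1.6 * 255 = 408.0 min
Performance = 408.0 / 565 * 100 = 72.2%

72.2%


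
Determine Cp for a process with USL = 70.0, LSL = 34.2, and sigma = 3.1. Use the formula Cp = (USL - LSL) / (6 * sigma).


Cp = (70.0 - 34.2) / (6 * 3.1)

1.92


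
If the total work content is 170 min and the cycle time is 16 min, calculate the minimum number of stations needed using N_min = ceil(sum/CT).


Formula: N_min = ceil(Sum of Task Times / Cycle Time)
N_min = ceil(170 min / 16 min) = ceil(10.625)
N_min = 11 stations

11


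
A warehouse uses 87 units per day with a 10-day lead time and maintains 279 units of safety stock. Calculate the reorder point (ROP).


Formula: ROP = (Daily Demand * Lead Time) + Safety Stock
Demand during lead time = 87 * 10 = 870 units
ROP = 870 + 279 = 1149 units

1149 units


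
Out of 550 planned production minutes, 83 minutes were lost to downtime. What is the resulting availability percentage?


Formula: Availability = (Planned Time - Downtime) / Planned Time * 100
Uptime = 550 - 83 = 467 min
Availability = 467 / 550 * 100 = 84.9%

84.9%


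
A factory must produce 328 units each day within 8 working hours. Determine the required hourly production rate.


Formula: Production Rate = Daily Demand / Available Hours
Rate = 328 units/day / 8 hours/day
Rate = 41.0 units/hour

41.0 units/hour


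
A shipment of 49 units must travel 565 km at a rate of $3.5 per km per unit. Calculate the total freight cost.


TC = dist * cost * units = 565 * 3.5 * 49 = $96897.50

$96897.50


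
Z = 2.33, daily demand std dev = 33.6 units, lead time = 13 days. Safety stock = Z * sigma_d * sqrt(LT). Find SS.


Formula: SS = z * sigma_d * sqrt(LT)
sqrt(LT) = sqrt(13) = 3.6056
SS = 2.33 * 33.6 * 3.6056
SS = 282.3 units

282.3 units


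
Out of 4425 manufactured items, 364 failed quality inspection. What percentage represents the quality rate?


Formula: Quality Rate = Good Pieces / Total Pieces * 100
Good pieces = 4425 - 364 = 4061
QR = 4061 / 4425 * 100 = 91.8%

91.8%


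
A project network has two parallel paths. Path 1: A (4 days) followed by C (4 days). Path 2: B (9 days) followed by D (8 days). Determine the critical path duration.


Path 1 = 4 + 4 = 8 days
Path 2 = 9 + 8 = 17 days
Duration = max(8, 17) = 17 days

17 days


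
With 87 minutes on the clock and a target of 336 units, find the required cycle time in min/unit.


Formula: CT = Available Time / Number of Units
CT = 87 min / 336 units
CT = 0.26 min/unit

0.26 min/unit


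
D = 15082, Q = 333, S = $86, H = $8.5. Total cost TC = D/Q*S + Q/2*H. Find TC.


TC = 15082/333 * 86 + 333/2 * 8.5

$5310.30


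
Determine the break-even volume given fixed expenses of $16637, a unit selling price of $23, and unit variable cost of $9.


Formula: BEQ = Fixed Costs / (Price - Variable Cost)
Contribution margin = $23 - $9 = $14/unit
BEQ = ceil($16637 / $14/unit) = ceil(1188.36) = 1189 units

1189 units


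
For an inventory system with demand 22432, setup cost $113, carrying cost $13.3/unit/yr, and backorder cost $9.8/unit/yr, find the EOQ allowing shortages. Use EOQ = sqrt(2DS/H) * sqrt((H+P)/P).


Formula: EOQ* = sqrt(2DS/H) * sqrt((H+P)/P)
Base EOQ = sqrt(2*22432*113/13.3) = 617.39 units
Correction = sqrt((13.3+9.8)/9.8) = 1.5353
EOQ* = 617.39 * 1.5353 = 947.9 units

947.9 units


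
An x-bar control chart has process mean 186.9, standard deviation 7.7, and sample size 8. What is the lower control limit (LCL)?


LCL = 186.9 - 3 * 7.7 / sqrt(8)

178.73


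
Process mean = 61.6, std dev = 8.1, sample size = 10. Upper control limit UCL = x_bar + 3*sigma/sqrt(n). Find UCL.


UCL = 61.6 + 3 * 8.1 / sqrt(10)

69.28


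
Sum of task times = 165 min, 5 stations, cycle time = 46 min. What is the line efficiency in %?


Formula: Efficiency = Sum of Task Times / (N_stations * CT) * 100
Total station capacity = 5 stations * 46 min = 230 min
Efficiency = 165 / 230 * 100 = 71.7%

71.7%


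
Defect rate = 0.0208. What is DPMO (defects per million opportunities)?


DPMO = defect_rate * 1000000 = 0.0208 * 1000000

20800


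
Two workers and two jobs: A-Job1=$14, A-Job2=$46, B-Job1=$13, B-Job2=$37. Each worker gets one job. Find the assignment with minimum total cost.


Option 1: A->1 + B->2 = $14 + $37 = $51
Option 2: A->2 + B->1 = $46 + $13 = $59
Min cost = min($51, $59) = $51

$51


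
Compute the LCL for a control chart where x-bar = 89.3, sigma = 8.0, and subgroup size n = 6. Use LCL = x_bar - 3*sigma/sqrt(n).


LCL = 89.3 - 3 * 8.0 / sqrt(6)

79.5


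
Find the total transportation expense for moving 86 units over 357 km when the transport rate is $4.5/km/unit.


TC = dist * cost * units = 357 * 4.5 * 86 = $138159.00

$138159.00


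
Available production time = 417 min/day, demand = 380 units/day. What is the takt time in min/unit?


Formula: Takt Time = Available Production Time / Customer Demand
Takt = 417 min/day / 380 units/day
Takt = 1.1 min/unit

1.1 min/unit


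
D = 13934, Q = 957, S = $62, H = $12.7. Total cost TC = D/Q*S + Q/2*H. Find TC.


TC = 13934/957 * 62 + 957/2 * 12.7

$6979.68


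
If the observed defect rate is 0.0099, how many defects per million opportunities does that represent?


DPMO = defect_rate * 1000000 = 0.0099 * 1000000

9900


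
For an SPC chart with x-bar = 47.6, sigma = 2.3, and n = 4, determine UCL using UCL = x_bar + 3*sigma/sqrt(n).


UCL = 47.6 + 3 * 2.3 / sqrt(4)

51.05


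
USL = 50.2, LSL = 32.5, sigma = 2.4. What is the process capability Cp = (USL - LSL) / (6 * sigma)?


Cp = (50.2 - 32.5) / (6 * 2.4)

1.23


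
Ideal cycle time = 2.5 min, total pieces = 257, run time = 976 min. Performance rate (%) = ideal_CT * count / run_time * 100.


Formula: Performance = (Ideal CT * Total Count) / Run Time * 100
Ideal output time = 2.5 * 257 = 642.5 min
Performance = 642.5 / 976 * 100 = 65.8%

65.8%


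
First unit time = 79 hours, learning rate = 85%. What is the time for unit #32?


Formula: T_n = T_1 * (learning_rate)^(log2(n)) where learning_rate = rate/100
Doublings = log2(32) = 5
T_n = 79 * 0.85^5
T_n = 79 * 0.4437 = 35.1 hours

35.1 hours


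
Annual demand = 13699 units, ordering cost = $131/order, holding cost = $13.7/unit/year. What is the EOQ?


Formula: EOQ = sqrt(2 * D * S / H)
Numerator: 2 * 13699 * 131 = 3589138
2DS/H = 3589138 / 13.7 = 261980.9
EOQ = sqrt(261980.9) = 511.8 units

511.8 units


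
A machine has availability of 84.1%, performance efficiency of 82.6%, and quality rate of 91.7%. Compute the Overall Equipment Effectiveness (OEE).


Formula: OEE = Availability * Performance * Quality / 10000
A * P = 84.1% * 82.6% / 100 = 69.47%
OEE = 69.47% * 91.7% / 100 = 63.7%

63.7%


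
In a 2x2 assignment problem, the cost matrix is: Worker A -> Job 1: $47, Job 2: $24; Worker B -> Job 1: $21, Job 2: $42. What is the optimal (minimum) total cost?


Option 1: A->1 + B->2 = $47 + $42 = $89
Option 2: A->2 + B->1 = $24 + $21 = $45
Min cost = min($89, $45) = $45

$45


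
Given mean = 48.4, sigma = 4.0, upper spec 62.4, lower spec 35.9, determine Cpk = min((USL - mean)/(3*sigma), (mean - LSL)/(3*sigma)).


Cpu = (62.4 - 48.4) / (3 * 4.0) = 1.17
Cpl = (48.4 - 35.9) / (3 * 4.0) = 1.04
Cpk = min(1.17, 1.04) = 1.04

1.04


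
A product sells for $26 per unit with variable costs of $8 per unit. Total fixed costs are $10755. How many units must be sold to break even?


Formula: BEQ = Fixed Costs / (Price - Variable Cost)
Contribution margin = $26 - $8 = $18/unit
BEQ = ceil($10755 / $18/unit) = ceil(597.5) = 598 units

598 units


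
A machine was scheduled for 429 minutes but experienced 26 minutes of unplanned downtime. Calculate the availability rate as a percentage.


Formula: Availability = (Planned Time - Downtime) / Planned Time * 100
Uptime = 429 - 26 = 403 min
Availability = 403 / 429 * 100 = 93.9%

93.9%


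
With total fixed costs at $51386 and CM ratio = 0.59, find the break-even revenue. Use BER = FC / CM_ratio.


Formula: BER = Fixed Costs / Contribution Margin Ratio
BER = $51386 / 0.59
BER = $87094.92 (to the nearest cent)

$87094.92


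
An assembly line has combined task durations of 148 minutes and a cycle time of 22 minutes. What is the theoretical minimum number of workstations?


Formula: N_min = ceil(Sum of Task Times / Cycle Time)
N_min = ceil(148 min / 22 min) = ceil(6.7273)
N_min = 7 stations

7


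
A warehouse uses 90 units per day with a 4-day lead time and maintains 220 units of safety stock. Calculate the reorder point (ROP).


Formula: ROP = (Daily Demand * Lead Time) + Safety Stock
Demand during lead time = 90 * 4 = 360 units
ROP = 360 + 220 = 580 units

580 units


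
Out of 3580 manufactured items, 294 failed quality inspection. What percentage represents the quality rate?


Formula: Quality Rate = Good Pieces / Total Pieces * 100
Good pieces = 3580 - 294 = 3286
QR = 3286 / 3580 * 100 = 91.8%

91.8%


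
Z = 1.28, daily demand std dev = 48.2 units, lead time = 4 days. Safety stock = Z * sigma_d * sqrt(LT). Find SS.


Formula: SS = z * sigma_d * sqrt(LT)
sqrt(LT) = sqrt(4) = 2.0
SS = 1.28 * 48.2 * 2.0
SS = 123.4 units

123.4 units


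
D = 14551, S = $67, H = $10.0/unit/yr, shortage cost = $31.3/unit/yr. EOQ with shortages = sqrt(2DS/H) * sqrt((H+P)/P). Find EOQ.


Formula: EOQ* = sqrt(2DS/H) * sqrt((H+P)/P)
Base EOQ = sqrt(2*14551*67/10.0) = 441.57 units
Correction = sqrt((10.0+31.3)/31.3) = 1.14869
EOQ* = 441.57 * 1.14869 = 507.2 units

507.2 units


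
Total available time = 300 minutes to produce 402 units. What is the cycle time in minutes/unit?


Formula: CT = Available Time / Number of Units
CT = 300 min / 402 units
CT = 0.75 min/unit

0.75 min/unit


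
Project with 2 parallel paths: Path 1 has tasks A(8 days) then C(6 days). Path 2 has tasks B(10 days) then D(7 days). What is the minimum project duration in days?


Path 1 = 8 + 6 = 14 days
Path 2 = 10 + 7 = 17 days
Duration = max(14, 17) = 17 days

17 days


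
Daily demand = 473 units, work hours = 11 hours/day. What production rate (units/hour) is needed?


Formula: Production Rate = Daily Demand / Available Hours
Rate = 473 units/day / 11 hours/day
Rate = 43.0 units/hour

43.0 units/hour


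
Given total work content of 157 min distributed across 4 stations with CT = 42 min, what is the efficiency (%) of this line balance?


Formula: Efficiency = Sum of Task Times / (N_stations * CT) * 100
Total station capacity = 4 stations * 42 min = 168 min
Efficiency = 157 / 168 * 100 = 93.5%

93.5%


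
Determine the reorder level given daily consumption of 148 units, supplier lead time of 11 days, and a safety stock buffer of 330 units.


Formula: ROP = (Daily Demand * Lead Time) + Safety Stock
Demand during lead time = 148 * 11 = 1628 units
ROP = 1628 + 330 = 1958 units

1958 units


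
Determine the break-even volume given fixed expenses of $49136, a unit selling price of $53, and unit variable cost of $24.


Formula: BEQ = Fixed Costs / (Price - Variable Cost)
Contribution margin = $53 - $24 = $29/unit
BEQ = ceil($49136 / $29/unit) = ceil(1694.34) = 1695 units

1695 units


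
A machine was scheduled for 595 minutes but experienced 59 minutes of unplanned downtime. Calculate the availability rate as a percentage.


Formula: Availability = (Planned Time - Downtime) / Planned Time * 100
Uptime = 595 - 59 = 536 min
Availability = 536 / 595 * 100 = 90.1%

90.1%


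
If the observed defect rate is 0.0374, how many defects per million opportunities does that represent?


DPMO = defect_rate * 1000000 = 0.0374 * 1000000

37400


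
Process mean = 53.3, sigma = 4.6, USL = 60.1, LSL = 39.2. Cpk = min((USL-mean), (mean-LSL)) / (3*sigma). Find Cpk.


Cpu = (60.1 - 53.3) / (3 * 4.6) = 0.49
Cpl = (53.3 - 39.2) / (3 * 4.6) = 1.02
Cpk = min(0.49, 1.02) = 0.49

0.49


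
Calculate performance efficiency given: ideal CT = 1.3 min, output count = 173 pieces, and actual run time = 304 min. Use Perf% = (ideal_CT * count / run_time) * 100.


Formula: Performance = (Ideal CT * Total Count) / Run Time * 100
Ideal output time = 1.3 * 173 = 224.9 min
Performance = 224.9 / 304 * 100 = 74.0%

74.0%


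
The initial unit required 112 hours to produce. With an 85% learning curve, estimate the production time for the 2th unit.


Formula: T_n = T_1 * (learning_rate)^(log2(n)) where learning_rate = rate/100
Doublings = log2(2) = 1
T_n = 112 * 0.85^1
T_n = 112 * 0.85 = 95.2 hours

95.2 hours


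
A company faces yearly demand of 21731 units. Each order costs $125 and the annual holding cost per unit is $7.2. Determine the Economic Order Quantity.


Formula: EOQ = sqrt(2 * D * S / H)
Numerator: 2 * 21731 * 125 = 5432750
2DS/H = 5432750 / 7.2 = 754548.6
EOQ = sqrt(754548.6) = 868.6 units

868.6 units


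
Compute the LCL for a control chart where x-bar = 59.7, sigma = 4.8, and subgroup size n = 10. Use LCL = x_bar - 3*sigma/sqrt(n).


LCL = 59.7 - 3 * 4.8 / sqrt(10)

55.15


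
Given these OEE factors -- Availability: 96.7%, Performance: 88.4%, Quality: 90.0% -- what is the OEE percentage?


Formula: OEE = Availability * Performance * Quality / 10000
A * P = 96.7% * 88.4% / 100 = 85.48%
OEE = 85.48% * 90.0% / 100 = 76.9%

76.9%


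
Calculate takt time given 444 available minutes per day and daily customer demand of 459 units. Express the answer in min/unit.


Formula: Takt Time = Available Production Time / Customer Demand
Takt = 444 min/day / 459 units/day
Takt = 0.97 min/unit

0.97 min/unit


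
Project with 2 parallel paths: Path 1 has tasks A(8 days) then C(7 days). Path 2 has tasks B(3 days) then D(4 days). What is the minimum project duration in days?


Path 1 = 8 + 7 = 15 days
Path 2 = 3 + 4 = 7 days
Duration = max(15, 7) = 15 days

15 days


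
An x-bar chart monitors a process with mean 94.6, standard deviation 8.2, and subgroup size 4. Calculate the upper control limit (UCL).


UCL = 94.6 + 3 * 8.2 / sqrt(4)

106.9


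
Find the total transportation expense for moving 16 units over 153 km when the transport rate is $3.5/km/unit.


TC = dist * cost * units = 153 * 3.5 * 16 = $8568.00

$8568.00


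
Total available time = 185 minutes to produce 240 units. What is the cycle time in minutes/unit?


Formula: CT = Available Time / Number of Units
CT = 185 min / 240 units
CT = 0.77 min/unit

0.77 min/unit


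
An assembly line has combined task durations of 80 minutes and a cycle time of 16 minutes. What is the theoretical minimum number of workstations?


Formula: N_min = ceil(Sum of Task Times / Cycle Time)
N_min = ceil(80 min / 16 min) = ceil(5.0)
N_min = 5 stations

5


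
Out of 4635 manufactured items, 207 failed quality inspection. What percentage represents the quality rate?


Formula: Quality Rate = Good Pieces / Total Pieces * 100
Good pieces = 4635 - 207 = 4428
QR = 4428 / 4635 * 100 = 95.5%

95.5%


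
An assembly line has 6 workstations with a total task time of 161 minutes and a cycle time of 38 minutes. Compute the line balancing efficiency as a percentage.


Formula: Efficiency = Sum of Task Times / (N_stations * CT) * 100
Total station capacity = 6 stations * 38 min = 228 min
Efficiency = 161 / 228 * 100 = 70.6%

70.6%


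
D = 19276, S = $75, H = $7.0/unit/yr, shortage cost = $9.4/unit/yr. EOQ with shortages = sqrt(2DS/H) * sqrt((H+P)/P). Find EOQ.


Formula: EOQ* = sqrt(2DS/H) * sqrt((H+P)/P)
Base EOQ = sqrt(2*19276*75/7.0) = 642.7 units
Correction = sqrt((7.0+9.4)/9.4) = 1.32086
EOQ* = 642.7 * 1.32086 = 848.9 units

848.9 units


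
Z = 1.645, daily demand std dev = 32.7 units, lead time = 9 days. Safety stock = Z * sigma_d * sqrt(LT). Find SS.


Formula: SS = z * sigma_d * sqrt(LT)
sqrt(LT) = sqrt(9) = 3.0
SS = 1.645 * 32.7 * 3.0
SS = 161.4 units

161.4 units


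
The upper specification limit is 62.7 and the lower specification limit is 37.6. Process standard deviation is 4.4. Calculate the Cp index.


Cp = (62.7 - 37.6) / (6 * 4.4)

0.95


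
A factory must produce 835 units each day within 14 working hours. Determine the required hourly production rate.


Formula: Production Rate = Daily Demand / Available Hours
Rate = 835 units/day / 14 hours/day
Rate = 59.6 units/hour

59.6 units/hour


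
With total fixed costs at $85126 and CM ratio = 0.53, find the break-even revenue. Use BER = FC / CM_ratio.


Formula: BER = Fixed Costs / Contribution Margin Ratio
BER = $85126 / 0.53
BER = $160615.09 (to the nearest cent)

$160615.09


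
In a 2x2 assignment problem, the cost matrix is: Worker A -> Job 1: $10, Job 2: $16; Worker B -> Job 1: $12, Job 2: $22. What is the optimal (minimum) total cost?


Option 1: A->1 + B->2 = $10 + $22 = $32
Option 2: A->2 + B->1 = $16 + $12 = $28
Min cost = min($32, $28) = $28

$28


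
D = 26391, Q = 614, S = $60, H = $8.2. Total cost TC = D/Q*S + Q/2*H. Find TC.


TC = 26391/614 * 60 + 614/2 * 8.2

$5096.33


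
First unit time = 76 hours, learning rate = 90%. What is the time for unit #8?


Formula: T_n = T_1 * (learning_rate)^(log2(n)) where learning_rate = rate/100
Doublings = log2(8) = 3
T_n = 76 * 0.9^3
T_n = 76 * 0.729 = 55.4 hours

55.4 hours


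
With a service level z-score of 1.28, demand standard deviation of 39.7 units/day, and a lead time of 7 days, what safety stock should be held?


Formula: SS = z * sigma_d * sqrt(LT)
sqrt(LT) = sqrt(7) = 2.6458
SS = 1.28 * 39.7 * 2.6458
SS = 134.4 units

134.4 units


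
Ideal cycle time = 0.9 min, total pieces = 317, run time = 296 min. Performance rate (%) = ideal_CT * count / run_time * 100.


Formula: Performance = (Ideal CT * Total Count) / Run Time * 100
Ideal output time = 0.9 * 317 = 285.3 min
Performance = 285.3 / 296 * 100 = 96.4%

96.4%


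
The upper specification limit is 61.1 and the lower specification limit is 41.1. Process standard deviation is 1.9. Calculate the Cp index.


Cp = (61.1 - 41.1) / (6 * 1.9)

1.75


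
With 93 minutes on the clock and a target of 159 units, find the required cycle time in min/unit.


Formula: CT = Available Time / Number of Units
CT = 93 min / 159 units
CT = 0.58 min/unit

0.58 min/unit


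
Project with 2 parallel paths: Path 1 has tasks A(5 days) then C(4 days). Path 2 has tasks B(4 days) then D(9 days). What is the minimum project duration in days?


Path 1 = 5 + 4 = 9 days
Path 2 = 4 + 9 = 13 days
Duration = max(9, 13) = 13 days

13 days


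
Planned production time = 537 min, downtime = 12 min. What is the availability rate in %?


Formula: Availability = (Planned Time - Downtime) / Planned Time * 100
Uptime = 537 - 12 = 525 min
Availability = 525 / 537 * 100 = 97.8%

97.8%


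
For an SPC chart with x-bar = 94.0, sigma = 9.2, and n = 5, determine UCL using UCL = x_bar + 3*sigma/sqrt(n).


UCL = 94.0 + 3 * 9.2 / sqrt(5)

106.34


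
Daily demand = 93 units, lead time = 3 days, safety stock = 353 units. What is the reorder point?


Formula: ROP = (Daily Demand * Lead Time) + Safety Stock
Demand during lead time = 93 * 3 = 279 units
ROP = 279 + 353 = 632 units

632 units


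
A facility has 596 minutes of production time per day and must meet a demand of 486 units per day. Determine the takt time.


Formula: Takt Time = Available Production Time / Customer Demand
Takt = 596 min/day / 486 units/day
Takt = 1.23 min/unit

1.23 min/unit


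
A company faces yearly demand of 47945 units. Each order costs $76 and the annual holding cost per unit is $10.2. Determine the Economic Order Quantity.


Formula: EOQ = sqrt(2 * D * S / H)
Numerator: 2 * 47945 * 76 = 7287640
2DS/H = 7287640 / 10.2 = 714474.5
EOQ = sqrt(714474.5) = 845.3 units

845.3 units


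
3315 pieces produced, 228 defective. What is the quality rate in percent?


Formula: Quality Rate = Good Pieces / Total Pieces * 100
Good pieces = 3315 - 228 = 3087
QR = 3087 / 3315 * 100 = 93.1%

93.1%


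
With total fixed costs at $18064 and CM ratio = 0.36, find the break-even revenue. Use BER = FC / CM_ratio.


Formula: BER = Fixed Costs / Contribution Margin Ratio
BER = $18064 / 0.36
BER = $50177.78 (to the nearest cent)

$50177.78


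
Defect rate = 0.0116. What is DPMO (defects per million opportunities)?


DPMO = defect_rate * 1000000 = 0.0116 * 1000000

11600


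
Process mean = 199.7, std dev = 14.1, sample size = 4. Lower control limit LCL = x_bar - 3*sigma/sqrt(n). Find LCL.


LCL = 199.7 - 3 * 14.1 / sqrt(4)

178.55


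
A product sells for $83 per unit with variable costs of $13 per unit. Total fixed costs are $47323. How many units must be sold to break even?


Formula: BEQ = Fixed Costs / (Price - Variable Cost)
Contribution margin = $83 - $13 = $70/unit
BEQ = ceil($47323 / $70/unit) = ceil(676.04) = 677 units

677 units


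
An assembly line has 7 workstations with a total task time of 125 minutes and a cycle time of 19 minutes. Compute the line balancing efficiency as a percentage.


Formula: Efficiency = Sum of Task Times / (N_stations * CT) * 100
Total station capacity = 7 stations * 19 min = 133 min
Efficiency = 125 / 133 * 100 = 94.0%

94.0%


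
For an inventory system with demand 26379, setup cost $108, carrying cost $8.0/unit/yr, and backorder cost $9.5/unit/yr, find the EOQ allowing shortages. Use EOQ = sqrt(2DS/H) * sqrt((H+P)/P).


Formula: EOQ* = sqrt(2DS/H) * sqrt((H+P)/P)
Base EOQ = sqrt(2*26379*108/8.0) = 843.94 units
Correction = sqrt((8.0+9.5)/9.5) = 1.35724
EOQ* = 843.94 * 1.35724 = 1145.4 units

1145.4 units


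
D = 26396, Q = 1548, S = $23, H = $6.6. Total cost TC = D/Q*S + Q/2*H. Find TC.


TC = 26396/1548 * 23 + 1548/2 * 6.6

$5500.59


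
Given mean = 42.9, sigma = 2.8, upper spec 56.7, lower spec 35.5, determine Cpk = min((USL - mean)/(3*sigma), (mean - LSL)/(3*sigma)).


Cpu = (56.7 - 42.9) / (3 * 2.8) = 1.64
Cpl = (42.9 - 35.5) / (3 * 2.8) = 0.88
Cpk = min(1.64, 0.88) = 0.88

0.88


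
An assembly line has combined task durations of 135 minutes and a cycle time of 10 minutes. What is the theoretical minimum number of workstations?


Formula: N_min = ceil(Sum of Task Times / Cycle Time)
N_min = ceil(135 min / 10 min) = ceil(13.5)
N_min = 14 stations

14


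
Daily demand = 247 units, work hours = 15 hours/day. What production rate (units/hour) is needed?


Formula: Production Rate = Daily Demand / Available Hours
Rate = 247 units/day / 15 hours/day
Rate = 16.5 units/hour

16.5 units/hour


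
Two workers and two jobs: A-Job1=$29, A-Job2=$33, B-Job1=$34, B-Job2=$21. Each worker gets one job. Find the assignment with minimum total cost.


Option 1: A->1 + B->2 = $29 + $21 = $50
Option 2: A->2 + B->1 = $33 + $34 = $67
Min cost = min($50, $67) = $50

$50


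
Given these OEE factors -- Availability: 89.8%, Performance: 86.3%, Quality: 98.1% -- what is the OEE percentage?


Formula: OEE = Availability * Performance * Quality / 10000
A * P = 89.8% * 86.3% / 100 = 77.5%
OEE = 77.5% * 98.1% / 100 = 76.0%

76.0%


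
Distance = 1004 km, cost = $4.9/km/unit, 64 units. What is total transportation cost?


TC = dist * cost * units = 1004 * 4.9 * 64 = $314854.40

$314854.40


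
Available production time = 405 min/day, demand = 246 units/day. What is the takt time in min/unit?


Formula: Takt Time = Available Production Time / Customer Demand
Takt = 405 min/day / 246 units/day
Takt = 1.65 min/unit

1.65 min/unit


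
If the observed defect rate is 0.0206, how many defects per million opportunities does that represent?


DPMO = defect_rate * 1000000 = 0.0206 * 1000000

20600


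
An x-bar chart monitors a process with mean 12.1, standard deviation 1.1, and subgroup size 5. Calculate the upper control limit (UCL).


UCL = 12.1 + 3 * 1.1 / sqrt(5)

13.58


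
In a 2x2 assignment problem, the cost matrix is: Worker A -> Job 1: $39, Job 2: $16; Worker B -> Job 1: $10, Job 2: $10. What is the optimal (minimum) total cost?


Option 1: A->1 + B->2 = $39 + $10 = $49
Option 2: A->2 + B->1 = $16 + $10 = $26
Min cost = min($49, $26) = $26

$26


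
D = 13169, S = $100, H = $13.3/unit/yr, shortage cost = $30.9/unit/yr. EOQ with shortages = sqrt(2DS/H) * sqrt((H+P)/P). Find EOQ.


Formula: EOQ* = sqrt(2DS/H) * sqrt((H+P)/P)
Base EOQ = sqrt(2*13169*100/13.3) = 445.01 units
Correction = sqrt((13.3+30.9)/30.9) = 1.196
EOQ* = 445.01 * 1.196 = 532.2 units

532.2 units


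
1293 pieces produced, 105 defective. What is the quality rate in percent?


Formula: Quality Rate = Good Pieces / Total Pieces * 100
Good pieces = 1293 - 105 = 1188
QR = 1188 / 1293 * 100 = 91.9%

91.9%


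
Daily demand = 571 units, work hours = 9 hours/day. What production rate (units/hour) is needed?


Formula: Production Rate = Daily Demand / Available Hours
Rate = 571 units/day / 9 hours/day
Rate = 63.4 units/hour

63.4 units/hour


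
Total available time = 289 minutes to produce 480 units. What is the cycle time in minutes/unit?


Formula: CT = Available Time / Number of Units
CT = 289 min / 480 units
CT = 0.6 min/unit

0.6 min/unit


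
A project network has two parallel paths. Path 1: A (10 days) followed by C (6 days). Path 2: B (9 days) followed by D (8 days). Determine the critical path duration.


Path 1 = 10 + 6 = 16 days
Path 2 = 9 + 8 = 17 days
Duration = max(16, 17) = 17 days

17 days
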